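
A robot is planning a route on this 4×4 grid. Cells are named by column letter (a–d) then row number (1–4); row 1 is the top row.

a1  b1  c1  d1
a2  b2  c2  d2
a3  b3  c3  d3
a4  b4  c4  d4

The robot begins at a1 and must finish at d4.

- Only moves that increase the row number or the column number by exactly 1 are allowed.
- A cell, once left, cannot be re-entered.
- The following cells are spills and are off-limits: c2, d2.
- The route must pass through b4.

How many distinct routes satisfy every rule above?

A right/down-only route from a1 to d4 makes exactly 3 down-moves and 3 right-moves in some order.
With no other constraints that would be C(6,3) = 20 routes.
Split at b4 and multiply the segment counts (each segment already excludes blocked cells): a1→b4: 4; b4→d4: 1; product = 4.
That gives 4 routes.

4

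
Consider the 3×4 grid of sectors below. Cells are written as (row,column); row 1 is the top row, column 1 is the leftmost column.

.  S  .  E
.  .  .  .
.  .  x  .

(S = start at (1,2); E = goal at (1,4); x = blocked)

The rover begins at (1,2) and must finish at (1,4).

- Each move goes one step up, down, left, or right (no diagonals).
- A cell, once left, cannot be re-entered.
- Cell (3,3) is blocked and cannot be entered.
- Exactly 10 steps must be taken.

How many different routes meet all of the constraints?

0

Need simple routes of exactly 10 moves from (1,2) to (1,4) (Manhattan distance 2, so 4 moves are spent on a detour and 4 undoing it).
No route satisfies every constraint, so the count is 0.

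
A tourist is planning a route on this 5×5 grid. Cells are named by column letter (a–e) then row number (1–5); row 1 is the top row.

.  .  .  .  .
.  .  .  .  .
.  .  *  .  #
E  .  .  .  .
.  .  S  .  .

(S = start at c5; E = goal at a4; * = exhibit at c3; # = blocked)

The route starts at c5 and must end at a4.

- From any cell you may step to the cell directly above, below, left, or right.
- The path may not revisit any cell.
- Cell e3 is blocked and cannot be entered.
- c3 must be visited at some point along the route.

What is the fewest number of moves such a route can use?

Any route passes through c3 somewhere between c5 and a4. Summing Manhattan distances along the two legs (c5 → c3 → a4) gives a lower bound of 2 + 3 = 5 moves.
A route of 5 moves achieves this: c5 → c4 → c3 → b3 → b4 → a4.
Since 5 matches the lower bound, it is optimal.

5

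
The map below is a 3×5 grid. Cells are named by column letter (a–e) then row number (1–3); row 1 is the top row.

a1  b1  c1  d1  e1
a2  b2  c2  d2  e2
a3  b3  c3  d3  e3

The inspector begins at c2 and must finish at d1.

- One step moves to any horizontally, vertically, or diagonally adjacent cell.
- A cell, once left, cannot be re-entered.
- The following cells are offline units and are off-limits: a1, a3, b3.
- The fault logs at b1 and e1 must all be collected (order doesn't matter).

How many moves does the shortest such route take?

Any route passes through b1 and e1 in some order between c2 and d1. Summing Chebyshev distances along each leg and taking the cheapest ordering (c2 → b1 → e1 → d1) gives a lower bound of 1 + 3 + 1 = 5 moves.
A route of 5 moves achieves this: c2 → b1 → c1 → d2 → e1 → d1.
Since 5 matches the lower bound, it is optimal.

5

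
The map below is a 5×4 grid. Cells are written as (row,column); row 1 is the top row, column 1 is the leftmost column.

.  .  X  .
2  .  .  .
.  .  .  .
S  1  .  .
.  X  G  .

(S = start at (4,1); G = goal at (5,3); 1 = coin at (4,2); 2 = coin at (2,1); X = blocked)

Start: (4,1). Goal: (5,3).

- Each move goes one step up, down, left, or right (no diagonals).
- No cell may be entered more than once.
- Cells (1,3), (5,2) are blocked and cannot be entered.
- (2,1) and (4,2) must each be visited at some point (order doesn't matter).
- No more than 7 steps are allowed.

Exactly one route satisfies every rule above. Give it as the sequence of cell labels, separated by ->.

The budget equals the shortest possible length, so every move has to be on a shortest route through the required cells.
Route from (4,1): up 2 to (2,1), right 1 to (2,2), down 2 to (4,2), right 1 to (4,3), down 1 to (5,3) — 7 moves in all.
Check: all required cells visited; 7 ≤ 7 moves.

(4,1) -> (3,1) -> (2,1) -> (2,2) -> (3,2) -> (4,2) -> (4,3) -> (5,3)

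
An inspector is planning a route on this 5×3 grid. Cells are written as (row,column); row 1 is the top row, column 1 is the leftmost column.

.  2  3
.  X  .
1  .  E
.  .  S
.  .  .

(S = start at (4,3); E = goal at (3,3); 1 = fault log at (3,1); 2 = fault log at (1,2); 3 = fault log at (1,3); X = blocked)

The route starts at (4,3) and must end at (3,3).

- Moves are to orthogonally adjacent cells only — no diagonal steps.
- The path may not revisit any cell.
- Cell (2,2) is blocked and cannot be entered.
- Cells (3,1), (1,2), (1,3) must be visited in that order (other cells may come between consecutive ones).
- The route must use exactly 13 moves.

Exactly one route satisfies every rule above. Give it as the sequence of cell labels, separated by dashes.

The waypoints must appear in the order (3,1), (1,2), (1,3), with no cell reused.
Route from (4,3): down to (5,3), 2× left (reaching (5,1)), up to (4,1), right to (4,2), up to (3,2), left to (3,1), 2× up (reaching (1,1)), 2× right (reaching (1,3)), 2× down (reaching (3,3)) — 13 moves in all.
Check: order respected (1 at step 7, 2 at step 10, 3 at step 11); 13 moves as required.

(4,3) - (5,3) - (5,2) - (5,1) - (4,1) - (4,2) - (3,2) - (3,1) - (2,1) - (1,1) - (1,2) - (1,3) - (2,3) - (3,3)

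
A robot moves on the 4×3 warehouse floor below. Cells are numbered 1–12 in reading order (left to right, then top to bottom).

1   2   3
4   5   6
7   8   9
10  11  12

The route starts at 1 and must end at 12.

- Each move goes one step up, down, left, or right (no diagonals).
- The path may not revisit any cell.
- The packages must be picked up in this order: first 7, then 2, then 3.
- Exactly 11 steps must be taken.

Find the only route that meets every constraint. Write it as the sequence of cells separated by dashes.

The waypoints must appear in the order 7, 2, 3, with no cell reused.
Route from 1: down 3 to 10, right 1 to 11, up 3 to 2, right 1 to 3, down 3 to 12 — 11 moves in all.
Check: order respected (7 at step 2, 2 at step 7, 3 at step 8); 11 moves as required.

1 - 4 - 7 - 10 - 11 - 8 - 5 - 2 - 3 - 6 - 9 - 12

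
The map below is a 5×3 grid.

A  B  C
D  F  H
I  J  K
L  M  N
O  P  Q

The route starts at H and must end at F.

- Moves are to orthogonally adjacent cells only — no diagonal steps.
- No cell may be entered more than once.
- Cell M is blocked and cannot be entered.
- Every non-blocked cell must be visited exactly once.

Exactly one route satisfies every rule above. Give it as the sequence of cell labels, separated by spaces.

Need to visit all 14 open cells exactly once, starting at H and ending at F.
Cell P has only two open neighbours (O and Q), so the path must pass straight through it: one of those is the cell it's entered from and the other is where it exits.
Route from H: up 1 to C, left 2 to A, down 4 to O, right 2 to Q, up 2 to K, left 1 to J, up 1 to F — 13 moves in all.
Check: all 14 open cells covered.

H C B A D I L O P Q N K J F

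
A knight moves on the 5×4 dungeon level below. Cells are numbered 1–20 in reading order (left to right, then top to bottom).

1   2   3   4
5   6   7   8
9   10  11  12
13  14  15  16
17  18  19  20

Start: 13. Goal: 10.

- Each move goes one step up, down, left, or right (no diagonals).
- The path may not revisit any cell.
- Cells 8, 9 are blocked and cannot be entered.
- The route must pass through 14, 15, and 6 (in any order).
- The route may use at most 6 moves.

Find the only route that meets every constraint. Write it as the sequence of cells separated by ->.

The budget equals the shortest possible length, so every move has to be on a shortest route through the required cells.
Route from 13: 2× right (reaching 15), 2× up (reaching 7), left to 6, down to 10 — 6 moves in all.
Check: all required cells visited; 6 ≤ 6 moves.

13 -> 14 -> 15 -> 11 -> 7 -> 6 -> 10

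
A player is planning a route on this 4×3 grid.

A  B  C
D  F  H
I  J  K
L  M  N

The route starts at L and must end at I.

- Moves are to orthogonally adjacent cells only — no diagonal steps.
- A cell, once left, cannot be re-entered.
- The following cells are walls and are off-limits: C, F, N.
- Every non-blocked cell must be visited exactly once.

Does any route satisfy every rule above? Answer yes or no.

no

Cell B has only one open neighbour but is neither the start nor the goal, so a Hamiltonian route would have to both enter and leave it through the same neighbour — impossible without revisiting.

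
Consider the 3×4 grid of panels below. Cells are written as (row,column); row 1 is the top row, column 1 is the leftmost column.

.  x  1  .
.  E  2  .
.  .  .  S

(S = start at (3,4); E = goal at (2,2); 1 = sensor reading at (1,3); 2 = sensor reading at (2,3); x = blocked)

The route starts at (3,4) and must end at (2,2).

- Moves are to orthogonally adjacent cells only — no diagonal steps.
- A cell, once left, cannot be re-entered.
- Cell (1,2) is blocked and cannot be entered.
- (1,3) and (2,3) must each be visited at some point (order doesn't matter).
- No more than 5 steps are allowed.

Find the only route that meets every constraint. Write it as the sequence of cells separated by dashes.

The 5-move cap with required stops at (1,3), (2,3) leaves no slack for detours.
Route from (3,4): up 2 to (1,4), left 1 to (1,3), down 1 to (2,3), left 1 to (2,2) — 5 moves in all.
Check: all required cells visited; 5 ≤ 5 moves.

(3,4) - (2,4) - (1,4) - (1,3) - (2,3) - (2,2)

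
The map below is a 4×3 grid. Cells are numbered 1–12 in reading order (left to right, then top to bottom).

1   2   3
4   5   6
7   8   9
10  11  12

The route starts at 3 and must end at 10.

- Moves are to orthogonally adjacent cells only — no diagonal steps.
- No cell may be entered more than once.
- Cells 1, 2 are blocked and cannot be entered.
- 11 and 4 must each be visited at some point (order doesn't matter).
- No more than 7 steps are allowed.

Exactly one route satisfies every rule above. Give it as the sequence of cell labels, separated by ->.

3 -> 6 -> 5 -> 4 -> 7 -> 8 -> 11 -> 10

Any route must reach 11 and 4 and still end at 10 within 7 moves, so the order of the required stops is forced.
Route from 3: down to 6, 2× left (reaching 4), down to 7, right to 8, down to 11, left to 10 — 7 moves in all.
Check: all required cells visited; 7 ≤ 7 moves.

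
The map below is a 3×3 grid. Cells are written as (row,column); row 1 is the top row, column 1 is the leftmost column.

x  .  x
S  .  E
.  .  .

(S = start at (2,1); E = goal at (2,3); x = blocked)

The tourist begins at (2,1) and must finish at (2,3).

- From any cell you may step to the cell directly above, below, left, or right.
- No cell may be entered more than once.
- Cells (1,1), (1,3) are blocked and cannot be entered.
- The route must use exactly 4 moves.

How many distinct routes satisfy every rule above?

3

Need simple routes of exactly 4 moves from (2,1) to (2,3) (Manhattan distance 2, so 1 moves are spent on a detour and 1 undoing it).
Enumerating: (2,1) (3,1) (3,2) (2,2) (2,3) | (2,1) (3,1) (3,2) (3,3) (2,3) | (2,1) (2,2) (3,2) (3,3) (2,3).
That gives 3 routes.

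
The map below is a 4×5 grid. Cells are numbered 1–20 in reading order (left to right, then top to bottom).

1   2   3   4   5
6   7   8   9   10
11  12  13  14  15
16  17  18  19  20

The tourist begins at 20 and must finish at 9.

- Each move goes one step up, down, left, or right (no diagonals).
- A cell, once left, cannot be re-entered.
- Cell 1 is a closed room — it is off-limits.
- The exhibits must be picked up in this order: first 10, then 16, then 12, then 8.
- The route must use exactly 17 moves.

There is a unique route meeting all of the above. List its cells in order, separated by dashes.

20 - 19 - 14 - 15 - 10 - 5 - 4 - 3 - 2 - 7 - 6 - 11 - 16 - 17 - 12 - 13 - 8 - 9

The waypoints must appear in the order 10, 16, 12, 8, with no cell reused.
Route from 20: left to 19, up to 14, right to 15, 2× up (reaching 5), 3× left (reaching 2), down to 7, left to 6, 2× down (reaching 16), right to 17, up to 12, right to 13, up to 8, right to 9 — 17 moves in all.
Check: order respected (10 at step 4, 16 at step 12, 12 at step 14, 8 at step 16); 17 moves as required.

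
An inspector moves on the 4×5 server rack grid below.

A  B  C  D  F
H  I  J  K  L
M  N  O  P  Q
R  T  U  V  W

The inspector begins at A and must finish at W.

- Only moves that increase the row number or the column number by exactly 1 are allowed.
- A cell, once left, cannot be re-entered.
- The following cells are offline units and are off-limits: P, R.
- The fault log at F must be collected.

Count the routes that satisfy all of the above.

1

A right/down-only route from A to W makes exactly 3 down-moves and 4 right-moves in some order.
With no other constraints that would be C(7,3) = 35 routes.
Split at F and multiply the segment counts (each segment already excludes blocked cells): A→F: 1; F→W: 1; product = 1.
That gives 1 route.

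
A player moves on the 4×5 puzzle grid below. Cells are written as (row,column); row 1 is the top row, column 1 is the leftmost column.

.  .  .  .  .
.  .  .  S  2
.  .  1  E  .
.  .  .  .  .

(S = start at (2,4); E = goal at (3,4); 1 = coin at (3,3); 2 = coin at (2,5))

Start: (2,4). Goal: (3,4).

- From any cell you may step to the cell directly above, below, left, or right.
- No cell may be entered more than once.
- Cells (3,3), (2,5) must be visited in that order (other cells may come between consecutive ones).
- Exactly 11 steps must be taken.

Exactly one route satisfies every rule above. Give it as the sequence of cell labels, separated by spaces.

The waypoints must appear in the order (3,3), (2,5), with no cell reused.
Route from (2,4): left 1 to (2,3), down 1 to (3,3), left 1 to (3,2), up 2 to (1,2), right 3 to (1,5), down 2 to (3,5), left 1 to (3,4) — 11 moves in all.
Check: order respected (1 at step 2, 2 at step 9); 11 moves as required.

(2,4) (2,3) (3,3) (3,2) (2,2) (1,2) (1,3) (1,4) (1,5) (2,5) (3,5) (3,4)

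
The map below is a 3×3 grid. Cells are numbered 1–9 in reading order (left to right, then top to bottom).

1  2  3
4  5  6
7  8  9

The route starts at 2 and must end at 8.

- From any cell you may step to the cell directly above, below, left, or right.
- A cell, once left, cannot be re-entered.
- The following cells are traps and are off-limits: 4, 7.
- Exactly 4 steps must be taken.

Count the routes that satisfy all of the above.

Need simple routes of exactly 4 moves from 2 to 8 (Manhattan distance 2, so 1 moves are spent on a detour and 1 undoing it).
Enumerating: 2 5 6 9 8 | 2 3 6 9 8 | 2 3 6 5 8.
That gives 3 routes.

3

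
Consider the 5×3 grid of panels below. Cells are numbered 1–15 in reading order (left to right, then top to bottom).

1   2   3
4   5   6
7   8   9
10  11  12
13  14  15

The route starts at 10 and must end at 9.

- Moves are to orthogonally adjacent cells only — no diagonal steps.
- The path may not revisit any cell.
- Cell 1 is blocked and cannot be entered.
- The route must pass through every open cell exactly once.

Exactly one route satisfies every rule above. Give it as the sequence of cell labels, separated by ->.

Need to visit all 14 open cells exactly once, starting at 10 and ending at 9.
Route from 10: down to 13, 2× right (reaching 15), up to 12, left to 11, up to 8, left to 7, up to 4, right to 5, up to 2, right to 3, 2× down (reaching 9) — 13 moves in all.
Check: all 14 open cells covered.

10 -> 13 -> 14 -> 15 -> 12 -> 11 -> 8 -> 7 -> 4 -> 5 -> 2 -> 3 -> 6 -> 9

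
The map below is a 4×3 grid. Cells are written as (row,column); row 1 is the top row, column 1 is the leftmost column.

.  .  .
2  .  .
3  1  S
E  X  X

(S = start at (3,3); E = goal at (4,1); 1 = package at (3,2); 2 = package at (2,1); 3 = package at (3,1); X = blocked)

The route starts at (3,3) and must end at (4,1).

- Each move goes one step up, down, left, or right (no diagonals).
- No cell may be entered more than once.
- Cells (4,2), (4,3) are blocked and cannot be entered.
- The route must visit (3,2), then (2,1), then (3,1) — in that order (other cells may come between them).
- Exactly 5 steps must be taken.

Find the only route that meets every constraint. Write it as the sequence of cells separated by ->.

The waypoints must appear in the order (3,2), (2,1), (3,1), with no cell reused.
Route from (3,3): left 1 to (3,2), up 1 to (2,2), left 1 to (2,1), down 2 to (4,1) — 5 moves in all.
Check: order respected (1 at step 1, 2 at step 3, 3 at step 4); 5 moves as required.

(3,3) -> (3,2) -> (2,2) -> (2,1) -> (3,1) -> (4,1)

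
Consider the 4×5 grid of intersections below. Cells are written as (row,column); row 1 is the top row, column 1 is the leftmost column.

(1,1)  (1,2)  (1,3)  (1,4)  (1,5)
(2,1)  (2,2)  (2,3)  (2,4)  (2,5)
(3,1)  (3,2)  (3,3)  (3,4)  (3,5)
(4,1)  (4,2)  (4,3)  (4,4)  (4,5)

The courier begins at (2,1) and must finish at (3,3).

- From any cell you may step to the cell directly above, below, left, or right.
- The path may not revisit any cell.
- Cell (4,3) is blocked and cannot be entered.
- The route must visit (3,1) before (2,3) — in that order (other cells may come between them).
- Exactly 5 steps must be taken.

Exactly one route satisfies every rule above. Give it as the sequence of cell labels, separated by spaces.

(2,1) (3,1) (3,2) (2,2) (2,3) (3,3)

The waypoints must appear in the order (3,1), (2,3), with no cell reused.
Route from (2,1): down to (3,1), right to (3,2), up to (2,2), right to (2,3), down to (3,3) — 5 moves in all.
Check: order respected ((3,1) at step 1, (2,3) at step 4); 5 moves as required.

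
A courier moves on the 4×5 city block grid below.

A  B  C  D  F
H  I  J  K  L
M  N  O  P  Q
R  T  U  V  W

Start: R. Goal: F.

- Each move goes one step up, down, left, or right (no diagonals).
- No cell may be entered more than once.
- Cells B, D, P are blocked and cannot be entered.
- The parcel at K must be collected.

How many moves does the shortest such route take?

Any route passes through K somewhere between R and F. Summing Manhattan distances along the two legs (R → K → F) gives a lower bound of 5 + 2 = 7 moves.
A route of 7 moves achieves this: R → M → H → I → J → K → L → F.
Since 7 matches the lower bound, it is optimal.

7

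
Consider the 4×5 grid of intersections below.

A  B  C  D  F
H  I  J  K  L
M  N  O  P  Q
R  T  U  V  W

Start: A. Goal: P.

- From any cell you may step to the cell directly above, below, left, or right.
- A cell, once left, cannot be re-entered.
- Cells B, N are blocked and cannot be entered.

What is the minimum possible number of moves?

5

The Manhattan distance from A to P is |1−3| + |1−4| = 5, so at least 5 moves are needed.
A route of 5 moves achieves this: A → H → I → J → O → P.
Since 5 matches the lower bound, it is optimal.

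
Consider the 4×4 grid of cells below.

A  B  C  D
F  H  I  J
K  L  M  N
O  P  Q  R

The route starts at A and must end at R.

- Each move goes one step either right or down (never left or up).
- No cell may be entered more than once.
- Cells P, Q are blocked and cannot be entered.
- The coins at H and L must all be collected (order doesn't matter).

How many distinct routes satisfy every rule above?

A right/down-only route from A to R makes exactly 3 down-moves and 3 right-moves in some order.
With no other constraints that would be C(6,3) = 20 routes.
A monotone route can only reach the required cells in the order H, L, so split there and multiply the segment counts (each segment already excludes blocked cells): A→H: 2; H→L: 1; L→R: 1; product = 2.
That gives 2 routes.

2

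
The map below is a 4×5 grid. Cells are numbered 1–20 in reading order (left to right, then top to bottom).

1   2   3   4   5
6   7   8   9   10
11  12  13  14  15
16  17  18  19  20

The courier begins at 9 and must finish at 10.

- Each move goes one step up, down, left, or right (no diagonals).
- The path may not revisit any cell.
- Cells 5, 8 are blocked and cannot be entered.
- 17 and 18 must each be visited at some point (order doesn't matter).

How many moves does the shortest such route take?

9

Any route passes through 17 and 18 in some order between 9 and 10. Summing Manhattan distances along each leg and taking the cheapest ordering (9 → 18 → 17 → 10) gives a lower bound of 3 + 1 + 5 = 9 moves.
A route of 9 moves achieves this: 9 → 14 → 13 → 12 → 17 → 18 → 19 → 20 → 15 → 10.
Since 9 matches the lower bound, it is optimal.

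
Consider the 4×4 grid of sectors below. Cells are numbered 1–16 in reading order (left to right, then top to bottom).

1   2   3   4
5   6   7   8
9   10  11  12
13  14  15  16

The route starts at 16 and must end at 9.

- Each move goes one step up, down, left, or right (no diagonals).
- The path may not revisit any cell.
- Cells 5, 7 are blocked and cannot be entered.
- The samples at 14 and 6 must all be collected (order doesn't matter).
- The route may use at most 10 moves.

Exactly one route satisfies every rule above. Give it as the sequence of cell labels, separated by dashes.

The 10-move cap with required stops at 14, 6 leaves no slack for detours.
Route from 16: 3× up (reaching 4), 2× left (reaching 2), 3× down (reaching 14), left to 13, up to 9 — 10 moves in all.
Check: all required cells visited; 10 ≤ 10 moves.

16 - 12 - 8 - 4 - 3 - 2 - 6 - 10 - 14 - 13 - 9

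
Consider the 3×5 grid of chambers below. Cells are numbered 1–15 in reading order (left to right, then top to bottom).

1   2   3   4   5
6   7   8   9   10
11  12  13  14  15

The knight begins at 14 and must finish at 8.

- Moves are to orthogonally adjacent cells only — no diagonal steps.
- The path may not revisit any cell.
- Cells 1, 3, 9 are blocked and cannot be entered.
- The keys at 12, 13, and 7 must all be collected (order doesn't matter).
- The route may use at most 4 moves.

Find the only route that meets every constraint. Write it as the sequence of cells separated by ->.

14 -> 13 -> 12 -> 7 -> 8

The 4-move cap with required stops at 12, 13, 7 leaves no slack for detours.
Route from 14: 2× left (reaching 12), up to 7, right to 8 — 4 moves in all.
Check: all required cells visited; 4 ≤ 4 moves.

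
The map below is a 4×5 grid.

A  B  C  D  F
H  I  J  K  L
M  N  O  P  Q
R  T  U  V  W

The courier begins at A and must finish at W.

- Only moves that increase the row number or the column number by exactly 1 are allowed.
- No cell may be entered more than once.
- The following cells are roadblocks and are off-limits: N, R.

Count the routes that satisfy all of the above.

A right/down-only route from A to W makes exactly 3 down-moves and 4 right-moves in some order.
With no other constraints that would be C(7,3) = 35 routes.
Subtract routes through each blocked cell (inclusion–exclusion for overlaps): − through N: 12 − through R: 1 → 22.
That gives 22 routes.

22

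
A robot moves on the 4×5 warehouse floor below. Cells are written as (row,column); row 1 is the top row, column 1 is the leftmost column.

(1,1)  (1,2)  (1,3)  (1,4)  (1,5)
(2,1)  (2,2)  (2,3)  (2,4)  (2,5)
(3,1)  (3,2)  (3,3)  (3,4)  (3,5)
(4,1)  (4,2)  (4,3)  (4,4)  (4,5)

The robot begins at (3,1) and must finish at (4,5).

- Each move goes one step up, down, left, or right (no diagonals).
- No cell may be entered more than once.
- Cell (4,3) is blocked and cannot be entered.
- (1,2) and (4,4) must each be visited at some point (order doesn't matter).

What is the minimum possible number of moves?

9

Any route passes through (1,2) and (4,4) in some order between (3,1) and (4,5). Summing Manhattan distances along each leg and taking the cheapest ordering ((3,1) → (1,2) → (4,4) → (4,5)) gives a lower bound of 3 + 5 + 1 = 9 moves.
A route of 9 moves achieves this: (3,1) → (2,1) → (1,1) → (1,2) → (2,2) → (3,2) → (3,3) → (3,4) → (4,4) → (4,5).
Since 9 matches the lower bound, it is optimal.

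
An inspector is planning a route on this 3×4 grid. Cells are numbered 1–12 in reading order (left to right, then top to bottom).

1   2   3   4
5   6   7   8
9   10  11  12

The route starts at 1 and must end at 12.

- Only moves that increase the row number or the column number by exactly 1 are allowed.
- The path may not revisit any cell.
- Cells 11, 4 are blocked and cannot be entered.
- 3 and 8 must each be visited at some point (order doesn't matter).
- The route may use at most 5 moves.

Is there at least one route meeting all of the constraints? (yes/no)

yes

One route that works: 1 → 2 → 3 → 7 → 8 → 12.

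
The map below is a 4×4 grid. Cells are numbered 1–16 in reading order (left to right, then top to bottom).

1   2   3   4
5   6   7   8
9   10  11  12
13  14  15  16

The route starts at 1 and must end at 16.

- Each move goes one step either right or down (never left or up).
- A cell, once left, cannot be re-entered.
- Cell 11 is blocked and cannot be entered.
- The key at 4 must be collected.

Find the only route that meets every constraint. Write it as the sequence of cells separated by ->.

1 -> 2 -> 3 -> 4 -> 8 -> 12 -> 16

Moves only go right or down, so the column and row indices never decrease.
Route from 1: right 3 to 4, down 3 to 16 — 6 moves in all.
Check: all required cells visited.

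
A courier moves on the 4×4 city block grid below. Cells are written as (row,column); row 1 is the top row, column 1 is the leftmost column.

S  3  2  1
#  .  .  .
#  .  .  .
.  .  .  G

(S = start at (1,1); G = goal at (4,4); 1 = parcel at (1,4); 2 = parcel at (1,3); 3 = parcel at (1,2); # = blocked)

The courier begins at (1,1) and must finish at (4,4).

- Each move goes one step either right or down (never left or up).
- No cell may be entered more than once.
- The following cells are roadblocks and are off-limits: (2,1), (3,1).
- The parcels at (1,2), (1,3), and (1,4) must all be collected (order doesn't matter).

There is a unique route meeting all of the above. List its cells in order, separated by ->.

(1,1) -> (1,2) -> (1,3) -> (1,4) -> (2,4) -> (3,4) -> (4,4)

Moves only go right or down, so the column and row indices never decrease.
Route from (1,1): 3× right (reaching (1,4)), 3× down (reaching (4,4)) — 6 moves in all.
Check: all required cells visited.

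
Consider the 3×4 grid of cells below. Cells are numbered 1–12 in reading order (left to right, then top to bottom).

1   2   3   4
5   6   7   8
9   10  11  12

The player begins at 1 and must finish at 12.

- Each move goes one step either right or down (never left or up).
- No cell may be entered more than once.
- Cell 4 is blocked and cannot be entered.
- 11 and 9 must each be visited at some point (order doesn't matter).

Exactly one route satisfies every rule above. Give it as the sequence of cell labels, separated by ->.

1 -> 5 -> 9 -> 10 -> 11 -> 12

Moves only go right or down, so the column and row indices never decrease.
Route from 1: 2× down (reaching 9), 3× right (reaching 12) — 5 moves in all.
Check: all required cells visited.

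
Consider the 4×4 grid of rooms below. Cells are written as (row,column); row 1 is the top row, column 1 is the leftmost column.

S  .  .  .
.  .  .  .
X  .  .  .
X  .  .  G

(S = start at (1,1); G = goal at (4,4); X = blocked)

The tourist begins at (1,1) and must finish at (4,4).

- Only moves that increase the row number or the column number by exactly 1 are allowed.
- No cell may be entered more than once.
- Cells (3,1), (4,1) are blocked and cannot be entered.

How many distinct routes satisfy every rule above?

16

A right/down-only route from (1,1) to (4,4) makes exactly 3 down-moves and 3 right-moves in some order.
With no other constraints that would be C(6,3) = 20 routes.
Subtract routes through each blocked cell (inclusion–exclusion for overlaps): − through (3,1): 4 − through (4,1): 1 + through (3,1)&(4,1): 1 → 16.
That gives 16 routes.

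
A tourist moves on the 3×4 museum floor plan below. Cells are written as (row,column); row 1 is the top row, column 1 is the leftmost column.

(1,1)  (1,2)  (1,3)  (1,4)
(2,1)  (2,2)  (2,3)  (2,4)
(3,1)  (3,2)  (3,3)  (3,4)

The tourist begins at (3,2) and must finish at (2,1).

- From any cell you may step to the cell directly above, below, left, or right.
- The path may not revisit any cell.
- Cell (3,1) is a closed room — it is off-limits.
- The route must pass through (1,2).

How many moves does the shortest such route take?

Any route passes through (1,2) somewhere between (3,2) and (2,1). Summing Manhattan distances along the two legs ((3,2) → (1,2) → (2,1)) gives a lower bound of 2 + 2 = 4 moves.
A route of 4 moves achieves this: (3,2) → (2,2) → (1,2) → (1,1) → (2,1).
Since 4 matches the lower bound, it is optimal.

4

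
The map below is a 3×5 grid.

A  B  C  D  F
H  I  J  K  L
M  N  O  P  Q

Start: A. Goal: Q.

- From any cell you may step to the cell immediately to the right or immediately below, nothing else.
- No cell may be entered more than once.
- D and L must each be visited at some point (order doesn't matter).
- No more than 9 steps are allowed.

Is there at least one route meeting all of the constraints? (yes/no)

yes

One route that works: A → B → C → D → K → L → Q.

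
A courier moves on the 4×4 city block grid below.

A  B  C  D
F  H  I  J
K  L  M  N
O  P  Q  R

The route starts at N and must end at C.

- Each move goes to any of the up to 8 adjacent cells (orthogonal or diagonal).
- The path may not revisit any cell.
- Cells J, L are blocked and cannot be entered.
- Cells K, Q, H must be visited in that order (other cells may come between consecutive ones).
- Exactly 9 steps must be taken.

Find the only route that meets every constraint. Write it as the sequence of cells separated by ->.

N -> I -> B -> F -> K -> P -> Q -> M -> H -> C

The waypoints must appear in the order K, Q, H, with no cell reused.
Route from N: 2× up-left (reaching B), down-left to F, down to K, down-right to P, right to Q, up to M, up-left to H, up-right to C — 9 moves in all.
Check: order respected (K at step 4, Q at step 6, H at step 8); 9 moves as required.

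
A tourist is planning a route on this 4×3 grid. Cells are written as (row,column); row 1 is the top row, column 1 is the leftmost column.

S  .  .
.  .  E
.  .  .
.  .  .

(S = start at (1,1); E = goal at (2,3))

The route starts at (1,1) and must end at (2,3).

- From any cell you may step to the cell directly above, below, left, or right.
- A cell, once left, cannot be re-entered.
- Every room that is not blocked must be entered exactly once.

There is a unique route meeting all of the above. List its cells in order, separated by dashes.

Need to visit all 12 open cells exactly once, starting at (1,1) and ending at (2,3).
Cell (1,3) has only two open neighbours ((2,3) and (1,2)), so the path must pass straight through it: one of those is the cell it's entered from and the other is where it exits.
Route from (1,1): down 3 to (4,1), right 2 to (4,3), up 1 to (3,3), left 1 to (3,2), up 2 to (1,2), right 1 to (1,3), down 1 to (2,3) — 11 moves in all.
Check: all 12 open cells covered.

(1,1) - (2,1) - (3,1) - (4,1) - (4,2) - (4,3) - (3,3) - (3,2) - (2,2) - (1,2) - (1,3) - (2,3)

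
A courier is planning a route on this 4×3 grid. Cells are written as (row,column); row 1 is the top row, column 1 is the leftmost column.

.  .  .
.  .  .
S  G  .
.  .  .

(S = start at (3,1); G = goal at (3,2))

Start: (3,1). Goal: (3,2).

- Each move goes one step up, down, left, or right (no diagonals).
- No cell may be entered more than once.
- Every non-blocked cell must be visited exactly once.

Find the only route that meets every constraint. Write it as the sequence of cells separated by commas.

(3,1), (4,1), (4,2), (4,3), (3,3), (2,3), (1,3), (1,2), (1,1), (2,1), (2,2), (3,2)

Need to visit all 12 open cells exactly once, starting at (3,1) and ending at (3,2).
Cell (1,1) has only two open neighbours ((2,1) and (1,2)), so the path must pass straight through it: one of those is the cell it's entered from and the other is where it exits.
Route from (3,1): down to (4,1), 2× right (reaching (4,3)), 3× up (reaching (1,3)), 2× left (reaching (1,1)), down to (2,1), right to (2,2), down to (3,2) — 11 moves in all.
Check: all 12 open cells covered.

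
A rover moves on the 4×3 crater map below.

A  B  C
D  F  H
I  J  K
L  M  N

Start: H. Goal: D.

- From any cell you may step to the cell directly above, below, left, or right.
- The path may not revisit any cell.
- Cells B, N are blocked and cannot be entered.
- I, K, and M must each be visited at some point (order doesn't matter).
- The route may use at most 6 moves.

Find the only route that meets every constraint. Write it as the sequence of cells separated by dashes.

H - K - J - M - L - I - D

Any route must reach I, K, and M and still end at D within 6 moves, so the order of the required stops is forced.
Route from H: down to K, left to J, down to M, left to L, 2× up (reaching D) — 6 moves in all.
Check: all required cells visited; 6 ≤ 6 moves.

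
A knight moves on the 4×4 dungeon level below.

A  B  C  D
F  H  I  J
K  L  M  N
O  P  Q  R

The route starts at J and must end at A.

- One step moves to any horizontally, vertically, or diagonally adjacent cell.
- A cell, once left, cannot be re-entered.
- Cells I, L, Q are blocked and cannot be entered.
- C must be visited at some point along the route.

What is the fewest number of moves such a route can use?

Any route passes through C somewhere between J and A. Summing Chebyshev distances along the two legs (J → C → A) gives a lower bound of 1 + 2 = 3 moves.
A route of 3 moves achieves this: J → C → B → A.
Since 3 matches the lower bound, it is optimal.

3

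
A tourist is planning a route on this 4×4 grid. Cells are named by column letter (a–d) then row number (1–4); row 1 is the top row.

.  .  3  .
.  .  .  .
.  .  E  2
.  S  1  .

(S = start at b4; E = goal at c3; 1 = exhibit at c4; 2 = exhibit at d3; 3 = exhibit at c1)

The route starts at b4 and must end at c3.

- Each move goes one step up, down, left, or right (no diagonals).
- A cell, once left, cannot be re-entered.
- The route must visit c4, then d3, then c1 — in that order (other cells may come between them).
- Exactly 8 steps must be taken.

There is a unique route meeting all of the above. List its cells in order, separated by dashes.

b4 - c4 - d4 - d3 - d2 - d1 - c1 - c2 - c3

The waypoints must appear in the order c4, d3, c1, with no cell reused.
Route from b4: right 2 to d4, up 3 to d1, left 1 to c1, down 2 to c3 — 8 moves in all.
Check: order respected (1 at step 1, 2 at step 3, 3 at step 6); 8 moves as required.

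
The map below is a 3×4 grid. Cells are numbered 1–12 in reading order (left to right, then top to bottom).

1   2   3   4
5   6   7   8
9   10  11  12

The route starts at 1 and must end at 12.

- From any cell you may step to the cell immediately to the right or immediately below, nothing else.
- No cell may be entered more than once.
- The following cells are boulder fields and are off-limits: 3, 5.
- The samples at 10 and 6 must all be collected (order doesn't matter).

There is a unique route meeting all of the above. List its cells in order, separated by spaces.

Moves only go right or down, so the column and row indices never decrease.
Route from 1: right to 2, 2× down (reaching 10), 2× right (reaching 12) — 5 moves in all.
Check: all required cells visited.

1 2 6 10 11 12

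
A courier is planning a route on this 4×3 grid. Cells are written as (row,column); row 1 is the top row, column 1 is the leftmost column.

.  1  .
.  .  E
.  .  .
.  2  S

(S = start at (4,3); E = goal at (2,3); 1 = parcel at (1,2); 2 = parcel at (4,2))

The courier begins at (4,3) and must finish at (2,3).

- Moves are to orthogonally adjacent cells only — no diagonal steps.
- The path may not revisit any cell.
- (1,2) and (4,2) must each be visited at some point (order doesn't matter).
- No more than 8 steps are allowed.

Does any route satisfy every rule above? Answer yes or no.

One route that works: (4,3) → (4,2) → (3,2) → (2,2) → (1,2) → (1,3) → (2,3).

yes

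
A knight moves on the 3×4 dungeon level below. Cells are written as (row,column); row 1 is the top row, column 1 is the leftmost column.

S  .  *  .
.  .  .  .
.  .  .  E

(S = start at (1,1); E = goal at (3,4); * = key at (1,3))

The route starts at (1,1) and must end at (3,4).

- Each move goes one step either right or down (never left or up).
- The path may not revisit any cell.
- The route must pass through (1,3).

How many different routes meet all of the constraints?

A right/down-only route from (1,1) to (3,4) makes exactly 2 down-moves and 3 right-moves in some order.
With no other constraints that would be C(5,2) = 10 routes.
Split at (1,3) and multiply the segment counts: (1,1)→(1,3): 1; (1,3)→(3,4): 3; product = 3.
That gives 3 routes.

3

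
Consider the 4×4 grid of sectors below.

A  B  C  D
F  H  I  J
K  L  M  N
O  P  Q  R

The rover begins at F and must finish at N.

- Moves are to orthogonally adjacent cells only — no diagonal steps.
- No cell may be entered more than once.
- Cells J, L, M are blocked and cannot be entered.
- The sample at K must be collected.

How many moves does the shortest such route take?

Any route passes through K somewhere between F and N. Summing Manhattan distances along the two legs (F → K → N) gives a lower bound of 1 + 3 = 4 moves.
That bound ignores the blocked cells. Measuring each leg by the fewest moves that actually steer around them (F→K: 1; K→N: 5) raises the lower bound to 6.
A route of 6 moves exists: F → K → O → P → Q → R → N.
Since 6 matches that lower bound, it is optimal.

6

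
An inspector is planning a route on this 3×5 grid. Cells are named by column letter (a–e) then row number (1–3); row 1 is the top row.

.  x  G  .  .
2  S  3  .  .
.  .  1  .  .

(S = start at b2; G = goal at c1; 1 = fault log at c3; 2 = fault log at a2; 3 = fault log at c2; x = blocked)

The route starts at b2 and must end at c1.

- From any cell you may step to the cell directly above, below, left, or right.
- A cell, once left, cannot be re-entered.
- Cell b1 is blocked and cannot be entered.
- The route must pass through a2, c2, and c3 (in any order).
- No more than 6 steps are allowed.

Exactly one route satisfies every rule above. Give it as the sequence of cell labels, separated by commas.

Any route must reach a2, c2, and c3 and still end at c1 within 6 moves, so the order of the required stops is forced.
Route from b2: left 1 to a2, down 1 to a3, right 2 to c3, up 2 to c1 — 6 moves in all.
Check: all required cells visited; 6 ≤ 6 moves.

b2, a2, a3, b3, c3, c2, c1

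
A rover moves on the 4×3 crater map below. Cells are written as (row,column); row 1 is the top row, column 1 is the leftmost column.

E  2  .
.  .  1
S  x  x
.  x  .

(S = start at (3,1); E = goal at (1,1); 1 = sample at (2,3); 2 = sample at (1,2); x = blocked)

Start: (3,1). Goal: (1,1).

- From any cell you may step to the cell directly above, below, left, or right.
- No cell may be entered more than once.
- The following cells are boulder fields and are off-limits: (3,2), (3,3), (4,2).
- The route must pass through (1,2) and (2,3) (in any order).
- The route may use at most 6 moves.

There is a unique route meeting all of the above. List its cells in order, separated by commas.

The budget equals the shortest possible length, so every move has to be on a shortest route through the required cells.
Route from (3,1): up to (2,1), 2× right (reaching (2,3)), up to (1,3), 2× left (reaching (1,1)) — 6 moves in all.
Check: all required cells visited; 6 ≤ 6 moves.

(3,1), (2,1), (2,2), (2,3), (1,3), (1,2), (1,1)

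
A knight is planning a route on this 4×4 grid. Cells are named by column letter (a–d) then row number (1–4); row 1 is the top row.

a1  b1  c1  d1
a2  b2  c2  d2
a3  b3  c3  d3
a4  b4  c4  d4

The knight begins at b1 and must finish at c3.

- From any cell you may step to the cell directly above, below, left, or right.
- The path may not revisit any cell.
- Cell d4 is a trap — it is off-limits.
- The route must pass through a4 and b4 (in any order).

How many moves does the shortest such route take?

7

Any route passes through a4 and b4 in some order between b1 and c3. Summing Manhattan distances along each leg and taking the cheapest ordering (b1 → b4 → a4 → c3) gives a lower bound of 3 + 1 + 3 = 7 moves.
A route of 7 moves achieves this: b1 → b2 → b3 → a3 → a4 → b4 → c4 → c3.
Since 7 matches the lower bound, it is optimal.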